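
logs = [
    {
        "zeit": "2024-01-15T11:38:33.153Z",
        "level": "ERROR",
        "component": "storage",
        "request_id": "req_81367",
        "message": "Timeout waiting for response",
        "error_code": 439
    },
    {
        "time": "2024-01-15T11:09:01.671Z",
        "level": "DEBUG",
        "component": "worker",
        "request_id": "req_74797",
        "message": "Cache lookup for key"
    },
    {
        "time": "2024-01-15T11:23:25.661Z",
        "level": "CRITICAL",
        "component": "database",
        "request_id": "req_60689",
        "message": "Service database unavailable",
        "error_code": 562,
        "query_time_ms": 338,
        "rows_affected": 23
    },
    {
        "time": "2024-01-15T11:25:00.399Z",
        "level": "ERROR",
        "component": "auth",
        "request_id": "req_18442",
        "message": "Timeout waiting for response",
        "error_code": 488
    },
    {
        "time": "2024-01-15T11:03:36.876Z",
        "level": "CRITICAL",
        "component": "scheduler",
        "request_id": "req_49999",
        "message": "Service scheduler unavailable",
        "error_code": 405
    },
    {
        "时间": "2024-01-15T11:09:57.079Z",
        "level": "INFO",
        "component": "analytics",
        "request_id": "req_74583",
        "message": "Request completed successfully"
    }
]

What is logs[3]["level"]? "ERROR"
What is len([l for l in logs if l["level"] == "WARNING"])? 0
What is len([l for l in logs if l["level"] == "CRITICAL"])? 2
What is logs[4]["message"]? "Service scheduler unavailable"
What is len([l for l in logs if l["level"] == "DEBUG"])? 1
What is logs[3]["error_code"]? 488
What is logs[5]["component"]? "analytics"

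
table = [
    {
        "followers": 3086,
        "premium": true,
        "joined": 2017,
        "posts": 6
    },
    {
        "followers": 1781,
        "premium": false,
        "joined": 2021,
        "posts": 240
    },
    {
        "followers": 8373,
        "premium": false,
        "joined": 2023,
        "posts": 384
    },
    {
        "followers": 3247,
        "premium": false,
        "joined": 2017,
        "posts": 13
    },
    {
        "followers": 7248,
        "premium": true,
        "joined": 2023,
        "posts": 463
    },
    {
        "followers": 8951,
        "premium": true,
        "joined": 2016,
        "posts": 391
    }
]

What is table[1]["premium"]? False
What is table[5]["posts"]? 391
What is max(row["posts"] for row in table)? 463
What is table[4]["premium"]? True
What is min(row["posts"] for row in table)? 6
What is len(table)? 6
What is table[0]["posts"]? 6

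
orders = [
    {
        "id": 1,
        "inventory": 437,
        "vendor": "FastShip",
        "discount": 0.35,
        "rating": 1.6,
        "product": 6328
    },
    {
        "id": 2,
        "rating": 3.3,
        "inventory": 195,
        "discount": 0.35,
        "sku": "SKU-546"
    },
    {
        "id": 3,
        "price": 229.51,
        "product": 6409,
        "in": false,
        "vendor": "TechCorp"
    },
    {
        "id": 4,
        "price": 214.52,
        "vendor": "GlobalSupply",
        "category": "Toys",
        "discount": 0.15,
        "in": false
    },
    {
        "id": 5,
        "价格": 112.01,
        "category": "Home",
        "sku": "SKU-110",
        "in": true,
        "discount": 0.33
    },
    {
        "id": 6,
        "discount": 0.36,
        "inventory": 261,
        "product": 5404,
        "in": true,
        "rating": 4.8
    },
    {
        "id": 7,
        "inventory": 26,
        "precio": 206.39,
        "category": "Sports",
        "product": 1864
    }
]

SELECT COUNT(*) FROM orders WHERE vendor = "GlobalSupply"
1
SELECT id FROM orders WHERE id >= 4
[4, 5, 6, 7]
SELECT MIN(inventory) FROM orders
26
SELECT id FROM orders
[1, 2, 3, 4, 5, 6, 7]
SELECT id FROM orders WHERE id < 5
[1, 2, 3, 4]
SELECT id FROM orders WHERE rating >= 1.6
[1, 2, 6]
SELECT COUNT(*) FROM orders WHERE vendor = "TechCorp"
1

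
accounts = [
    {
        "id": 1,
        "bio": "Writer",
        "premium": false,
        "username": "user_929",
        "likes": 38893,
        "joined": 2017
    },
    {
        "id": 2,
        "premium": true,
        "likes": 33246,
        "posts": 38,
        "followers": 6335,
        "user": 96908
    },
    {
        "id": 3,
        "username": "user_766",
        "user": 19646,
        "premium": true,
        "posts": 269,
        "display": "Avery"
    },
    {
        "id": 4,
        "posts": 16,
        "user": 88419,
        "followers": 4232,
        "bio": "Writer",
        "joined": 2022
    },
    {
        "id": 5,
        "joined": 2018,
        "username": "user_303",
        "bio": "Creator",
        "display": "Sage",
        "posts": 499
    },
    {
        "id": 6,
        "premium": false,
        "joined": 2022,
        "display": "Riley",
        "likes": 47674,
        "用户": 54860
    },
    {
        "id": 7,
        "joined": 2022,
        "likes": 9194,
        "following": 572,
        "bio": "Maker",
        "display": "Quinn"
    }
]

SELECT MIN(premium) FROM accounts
False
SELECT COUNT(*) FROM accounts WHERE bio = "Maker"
1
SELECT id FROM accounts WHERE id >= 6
[6, 7]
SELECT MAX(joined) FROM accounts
2022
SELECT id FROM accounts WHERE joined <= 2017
[1]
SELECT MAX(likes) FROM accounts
47674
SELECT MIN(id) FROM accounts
1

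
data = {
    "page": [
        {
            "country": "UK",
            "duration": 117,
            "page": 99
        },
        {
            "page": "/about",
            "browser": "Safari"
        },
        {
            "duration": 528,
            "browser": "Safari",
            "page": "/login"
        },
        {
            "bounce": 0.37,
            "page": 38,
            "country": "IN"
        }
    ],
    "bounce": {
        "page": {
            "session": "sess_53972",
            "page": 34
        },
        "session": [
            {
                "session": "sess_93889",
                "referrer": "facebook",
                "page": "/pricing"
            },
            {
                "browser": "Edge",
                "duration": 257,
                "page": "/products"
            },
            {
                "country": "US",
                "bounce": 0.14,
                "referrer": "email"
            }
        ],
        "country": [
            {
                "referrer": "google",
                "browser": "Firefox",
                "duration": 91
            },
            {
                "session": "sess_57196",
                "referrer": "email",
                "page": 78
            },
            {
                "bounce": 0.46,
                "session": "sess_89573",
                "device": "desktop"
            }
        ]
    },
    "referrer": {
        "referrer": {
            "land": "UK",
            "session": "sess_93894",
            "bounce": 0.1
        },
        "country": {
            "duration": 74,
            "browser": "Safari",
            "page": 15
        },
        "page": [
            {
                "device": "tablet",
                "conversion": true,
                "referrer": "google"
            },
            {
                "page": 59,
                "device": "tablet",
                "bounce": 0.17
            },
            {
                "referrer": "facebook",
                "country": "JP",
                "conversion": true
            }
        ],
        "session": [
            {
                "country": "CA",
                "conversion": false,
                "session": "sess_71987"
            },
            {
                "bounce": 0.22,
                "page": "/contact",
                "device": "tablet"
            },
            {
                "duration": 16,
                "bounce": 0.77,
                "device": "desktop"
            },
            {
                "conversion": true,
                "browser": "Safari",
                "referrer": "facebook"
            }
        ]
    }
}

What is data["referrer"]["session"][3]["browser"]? "Safari"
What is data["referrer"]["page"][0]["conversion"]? True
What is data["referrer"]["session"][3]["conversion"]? True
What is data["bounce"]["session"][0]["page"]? "/pricing"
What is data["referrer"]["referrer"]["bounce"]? 0.1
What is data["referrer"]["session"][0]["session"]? "sess_71987"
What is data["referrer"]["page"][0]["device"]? "tablet"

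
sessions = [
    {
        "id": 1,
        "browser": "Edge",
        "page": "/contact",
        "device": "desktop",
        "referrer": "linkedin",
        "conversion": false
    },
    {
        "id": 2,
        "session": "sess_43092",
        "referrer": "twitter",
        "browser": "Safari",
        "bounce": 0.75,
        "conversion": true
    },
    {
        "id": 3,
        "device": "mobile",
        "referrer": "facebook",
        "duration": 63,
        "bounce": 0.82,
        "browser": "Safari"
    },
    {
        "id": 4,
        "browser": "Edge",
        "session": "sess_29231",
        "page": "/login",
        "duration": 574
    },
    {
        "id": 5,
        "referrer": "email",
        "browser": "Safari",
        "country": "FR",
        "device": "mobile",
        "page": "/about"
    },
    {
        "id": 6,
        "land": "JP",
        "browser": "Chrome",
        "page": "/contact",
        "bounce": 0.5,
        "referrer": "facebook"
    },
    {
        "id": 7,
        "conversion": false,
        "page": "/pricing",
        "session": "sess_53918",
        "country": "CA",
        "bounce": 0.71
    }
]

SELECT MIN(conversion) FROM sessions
False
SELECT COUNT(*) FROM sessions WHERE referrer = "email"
1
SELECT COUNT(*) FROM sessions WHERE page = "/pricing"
1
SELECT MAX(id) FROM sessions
7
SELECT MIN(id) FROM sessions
1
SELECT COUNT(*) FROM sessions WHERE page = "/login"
1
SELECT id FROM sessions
[1, 2, 3, 4, 5, 6, 7]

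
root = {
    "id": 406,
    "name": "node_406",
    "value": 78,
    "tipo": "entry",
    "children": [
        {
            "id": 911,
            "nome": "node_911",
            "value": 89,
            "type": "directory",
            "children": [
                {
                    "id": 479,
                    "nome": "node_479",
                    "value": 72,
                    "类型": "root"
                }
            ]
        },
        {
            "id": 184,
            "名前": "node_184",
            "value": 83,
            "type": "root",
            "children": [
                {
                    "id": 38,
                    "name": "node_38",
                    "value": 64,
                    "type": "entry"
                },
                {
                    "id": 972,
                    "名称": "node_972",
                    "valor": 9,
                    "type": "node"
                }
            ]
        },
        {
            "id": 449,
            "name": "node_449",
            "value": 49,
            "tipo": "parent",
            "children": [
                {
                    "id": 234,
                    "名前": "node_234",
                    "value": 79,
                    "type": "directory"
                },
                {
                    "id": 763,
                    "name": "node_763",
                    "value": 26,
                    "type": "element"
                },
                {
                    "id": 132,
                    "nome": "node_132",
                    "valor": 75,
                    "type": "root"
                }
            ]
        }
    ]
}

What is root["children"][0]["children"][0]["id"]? 479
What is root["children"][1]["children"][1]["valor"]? 9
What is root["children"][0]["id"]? 911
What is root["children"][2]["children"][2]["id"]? 132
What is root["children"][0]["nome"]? "node_911"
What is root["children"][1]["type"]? "root"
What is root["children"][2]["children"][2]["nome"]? "node_132"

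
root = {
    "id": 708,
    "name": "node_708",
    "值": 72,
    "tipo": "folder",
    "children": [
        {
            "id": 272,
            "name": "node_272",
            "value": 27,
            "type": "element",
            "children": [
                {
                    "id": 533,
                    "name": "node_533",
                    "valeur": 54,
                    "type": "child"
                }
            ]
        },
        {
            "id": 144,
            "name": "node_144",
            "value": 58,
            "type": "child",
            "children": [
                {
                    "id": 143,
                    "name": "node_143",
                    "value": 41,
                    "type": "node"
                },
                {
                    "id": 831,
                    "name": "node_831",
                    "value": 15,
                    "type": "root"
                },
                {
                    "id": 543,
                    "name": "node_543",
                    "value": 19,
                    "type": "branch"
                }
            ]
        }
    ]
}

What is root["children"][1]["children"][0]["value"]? 41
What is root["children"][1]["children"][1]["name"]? "node_831"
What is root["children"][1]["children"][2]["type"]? "branch"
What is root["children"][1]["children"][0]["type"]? "node"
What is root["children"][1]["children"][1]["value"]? 15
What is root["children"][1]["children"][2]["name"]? "node_543"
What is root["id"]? 708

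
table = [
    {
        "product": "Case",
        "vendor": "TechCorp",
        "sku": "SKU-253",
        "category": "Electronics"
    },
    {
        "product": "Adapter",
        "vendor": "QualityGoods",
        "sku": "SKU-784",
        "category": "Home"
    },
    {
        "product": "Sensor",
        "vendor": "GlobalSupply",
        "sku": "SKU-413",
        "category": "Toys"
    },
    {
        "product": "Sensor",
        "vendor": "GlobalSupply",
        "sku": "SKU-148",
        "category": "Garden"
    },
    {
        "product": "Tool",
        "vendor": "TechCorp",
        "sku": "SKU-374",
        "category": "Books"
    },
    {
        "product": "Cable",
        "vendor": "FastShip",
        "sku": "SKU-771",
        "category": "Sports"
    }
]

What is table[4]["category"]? "Books"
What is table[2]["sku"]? "SKU-413"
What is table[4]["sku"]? "SKU-374"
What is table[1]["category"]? "Home"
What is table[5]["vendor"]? "FastShip"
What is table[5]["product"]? "Cable"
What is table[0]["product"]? "Case"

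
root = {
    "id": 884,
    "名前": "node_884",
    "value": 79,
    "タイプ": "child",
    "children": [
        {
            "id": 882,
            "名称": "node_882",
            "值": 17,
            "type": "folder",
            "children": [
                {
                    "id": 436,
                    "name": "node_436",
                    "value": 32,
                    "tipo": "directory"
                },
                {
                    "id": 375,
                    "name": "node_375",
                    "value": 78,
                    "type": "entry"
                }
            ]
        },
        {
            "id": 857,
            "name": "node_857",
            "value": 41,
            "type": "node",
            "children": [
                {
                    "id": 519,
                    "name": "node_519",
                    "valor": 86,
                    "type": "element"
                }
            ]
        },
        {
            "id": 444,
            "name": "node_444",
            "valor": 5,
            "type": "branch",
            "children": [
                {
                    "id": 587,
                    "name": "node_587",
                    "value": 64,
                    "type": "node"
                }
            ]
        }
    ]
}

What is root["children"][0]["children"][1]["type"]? "entry"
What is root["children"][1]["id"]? 857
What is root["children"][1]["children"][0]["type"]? "element"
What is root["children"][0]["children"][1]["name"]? "node_375"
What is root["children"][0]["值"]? 17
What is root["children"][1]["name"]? "node_857"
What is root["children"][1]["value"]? 41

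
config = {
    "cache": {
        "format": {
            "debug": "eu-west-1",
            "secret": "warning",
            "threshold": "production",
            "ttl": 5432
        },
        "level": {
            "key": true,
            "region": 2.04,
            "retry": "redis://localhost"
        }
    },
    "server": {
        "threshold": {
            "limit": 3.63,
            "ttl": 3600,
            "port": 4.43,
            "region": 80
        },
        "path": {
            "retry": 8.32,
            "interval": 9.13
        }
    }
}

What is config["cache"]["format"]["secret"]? "warning"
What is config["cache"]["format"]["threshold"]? "production"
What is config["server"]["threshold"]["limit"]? 3.63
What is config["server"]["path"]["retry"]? 8.32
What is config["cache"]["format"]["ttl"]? 5432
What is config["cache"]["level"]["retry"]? "redis://localhost"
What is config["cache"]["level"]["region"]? 2.04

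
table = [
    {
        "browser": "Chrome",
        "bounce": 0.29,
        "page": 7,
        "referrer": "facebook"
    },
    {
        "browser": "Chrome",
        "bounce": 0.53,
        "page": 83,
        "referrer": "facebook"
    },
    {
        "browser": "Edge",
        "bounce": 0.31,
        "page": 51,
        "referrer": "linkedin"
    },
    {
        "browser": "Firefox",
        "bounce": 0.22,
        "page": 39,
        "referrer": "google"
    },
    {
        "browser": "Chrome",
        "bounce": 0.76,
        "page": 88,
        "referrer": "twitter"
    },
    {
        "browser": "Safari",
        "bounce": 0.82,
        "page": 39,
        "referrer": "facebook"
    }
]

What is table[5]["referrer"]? "facebook"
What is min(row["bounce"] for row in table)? 0.22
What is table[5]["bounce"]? 0.82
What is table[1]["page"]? 83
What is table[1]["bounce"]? 0.53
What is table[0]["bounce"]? 0.29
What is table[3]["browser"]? "Firefox"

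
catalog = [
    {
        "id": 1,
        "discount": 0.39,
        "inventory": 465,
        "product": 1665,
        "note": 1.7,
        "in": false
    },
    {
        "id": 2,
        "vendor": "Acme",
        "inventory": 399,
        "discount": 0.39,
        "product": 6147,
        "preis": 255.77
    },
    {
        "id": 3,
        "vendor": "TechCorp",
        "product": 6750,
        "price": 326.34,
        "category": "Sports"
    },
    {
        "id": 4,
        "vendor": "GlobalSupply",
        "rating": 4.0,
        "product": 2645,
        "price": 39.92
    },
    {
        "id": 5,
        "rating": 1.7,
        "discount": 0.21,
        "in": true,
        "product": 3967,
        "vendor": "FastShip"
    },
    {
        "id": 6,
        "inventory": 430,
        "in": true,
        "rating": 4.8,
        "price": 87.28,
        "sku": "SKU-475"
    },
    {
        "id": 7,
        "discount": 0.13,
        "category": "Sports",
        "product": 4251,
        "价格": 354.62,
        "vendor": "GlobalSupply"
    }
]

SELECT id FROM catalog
[1, 2, 3, 4, 5, 6, 7]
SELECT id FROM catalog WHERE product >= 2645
[2, 3, 4, 5, 7]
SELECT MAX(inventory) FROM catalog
465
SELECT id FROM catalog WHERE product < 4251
[1, 4, 5]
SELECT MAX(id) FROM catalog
7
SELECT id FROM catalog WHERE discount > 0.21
[1, 2]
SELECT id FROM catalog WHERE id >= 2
[2, 3, 4, 5, 6, 7]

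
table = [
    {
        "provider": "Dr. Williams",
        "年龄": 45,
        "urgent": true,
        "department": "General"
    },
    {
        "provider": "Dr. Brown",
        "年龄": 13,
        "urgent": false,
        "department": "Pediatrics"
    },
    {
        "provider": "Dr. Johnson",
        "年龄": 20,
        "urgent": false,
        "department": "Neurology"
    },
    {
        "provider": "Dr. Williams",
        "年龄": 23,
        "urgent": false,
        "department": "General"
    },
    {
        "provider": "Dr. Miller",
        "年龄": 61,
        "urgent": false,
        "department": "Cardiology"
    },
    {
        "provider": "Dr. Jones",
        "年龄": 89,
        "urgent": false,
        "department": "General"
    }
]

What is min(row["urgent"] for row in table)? False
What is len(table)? 6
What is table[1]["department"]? "Pediatrics"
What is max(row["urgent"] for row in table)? True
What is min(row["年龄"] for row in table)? 13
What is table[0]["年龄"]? 45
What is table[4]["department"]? "Cardiology"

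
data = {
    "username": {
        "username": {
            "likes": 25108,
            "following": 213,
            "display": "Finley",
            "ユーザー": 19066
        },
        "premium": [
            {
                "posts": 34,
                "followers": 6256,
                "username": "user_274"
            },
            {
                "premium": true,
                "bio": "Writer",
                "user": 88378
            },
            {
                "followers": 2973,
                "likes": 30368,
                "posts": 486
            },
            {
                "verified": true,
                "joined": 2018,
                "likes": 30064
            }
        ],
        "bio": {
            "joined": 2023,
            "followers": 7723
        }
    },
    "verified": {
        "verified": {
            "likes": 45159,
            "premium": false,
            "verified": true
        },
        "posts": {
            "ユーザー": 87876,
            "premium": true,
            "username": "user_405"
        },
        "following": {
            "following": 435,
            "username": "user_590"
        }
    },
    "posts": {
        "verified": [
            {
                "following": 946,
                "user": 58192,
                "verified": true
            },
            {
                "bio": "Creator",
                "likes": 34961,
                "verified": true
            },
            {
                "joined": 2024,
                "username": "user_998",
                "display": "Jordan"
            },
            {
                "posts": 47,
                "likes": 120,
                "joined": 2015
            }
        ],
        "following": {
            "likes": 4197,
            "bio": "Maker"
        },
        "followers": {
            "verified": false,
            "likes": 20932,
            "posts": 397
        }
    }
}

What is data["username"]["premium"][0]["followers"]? 6256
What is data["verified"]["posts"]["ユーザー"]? 87876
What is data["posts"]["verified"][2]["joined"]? 2024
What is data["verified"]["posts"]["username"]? "user_405"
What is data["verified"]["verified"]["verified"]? True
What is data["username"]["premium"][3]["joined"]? 2018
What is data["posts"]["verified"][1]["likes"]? 34961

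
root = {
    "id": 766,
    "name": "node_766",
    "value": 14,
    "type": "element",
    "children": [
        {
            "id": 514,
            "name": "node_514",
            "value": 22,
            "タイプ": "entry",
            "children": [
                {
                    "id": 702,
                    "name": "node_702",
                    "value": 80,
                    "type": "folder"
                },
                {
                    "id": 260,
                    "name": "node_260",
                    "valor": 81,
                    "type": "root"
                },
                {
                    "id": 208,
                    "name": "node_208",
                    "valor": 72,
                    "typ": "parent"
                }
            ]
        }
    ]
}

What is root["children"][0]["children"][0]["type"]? "folder"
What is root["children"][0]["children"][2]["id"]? 208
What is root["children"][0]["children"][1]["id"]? 260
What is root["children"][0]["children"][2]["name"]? "node_208"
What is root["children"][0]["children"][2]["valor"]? 72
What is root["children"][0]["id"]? 514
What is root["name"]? "node_766"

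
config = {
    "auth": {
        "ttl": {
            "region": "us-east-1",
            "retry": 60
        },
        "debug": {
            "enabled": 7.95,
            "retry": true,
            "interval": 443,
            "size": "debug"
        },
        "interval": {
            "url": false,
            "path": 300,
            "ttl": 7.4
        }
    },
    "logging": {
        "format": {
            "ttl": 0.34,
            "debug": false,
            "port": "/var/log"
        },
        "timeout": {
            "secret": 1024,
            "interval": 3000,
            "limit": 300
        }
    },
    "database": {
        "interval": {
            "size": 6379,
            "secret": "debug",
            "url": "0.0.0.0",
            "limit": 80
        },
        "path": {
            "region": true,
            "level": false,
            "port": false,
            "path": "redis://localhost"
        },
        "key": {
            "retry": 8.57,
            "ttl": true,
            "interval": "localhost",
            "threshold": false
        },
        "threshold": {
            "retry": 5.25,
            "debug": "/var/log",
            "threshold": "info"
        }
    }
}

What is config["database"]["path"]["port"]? False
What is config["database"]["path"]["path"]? "redis://localhost"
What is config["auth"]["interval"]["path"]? 300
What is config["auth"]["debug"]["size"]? "debug"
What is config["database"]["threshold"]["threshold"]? "info"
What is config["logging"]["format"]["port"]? "/var/log"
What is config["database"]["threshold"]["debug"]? "/var/log"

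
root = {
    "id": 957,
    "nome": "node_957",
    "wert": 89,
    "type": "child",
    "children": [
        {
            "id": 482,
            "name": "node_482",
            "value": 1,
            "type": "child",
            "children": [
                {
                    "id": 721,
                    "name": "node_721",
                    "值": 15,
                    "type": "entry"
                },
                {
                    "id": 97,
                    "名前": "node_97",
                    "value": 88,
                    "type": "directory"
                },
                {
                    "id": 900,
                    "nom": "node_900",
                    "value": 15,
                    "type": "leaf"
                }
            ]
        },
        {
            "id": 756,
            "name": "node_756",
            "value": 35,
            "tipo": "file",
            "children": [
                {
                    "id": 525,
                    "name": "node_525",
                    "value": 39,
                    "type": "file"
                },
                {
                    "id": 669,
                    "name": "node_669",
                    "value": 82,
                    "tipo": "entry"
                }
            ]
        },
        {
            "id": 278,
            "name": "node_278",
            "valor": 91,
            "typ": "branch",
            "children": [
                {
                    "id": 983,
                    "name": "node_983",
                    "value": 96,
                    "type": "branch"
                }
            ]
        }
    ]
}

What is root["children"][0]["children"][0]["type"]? "entry"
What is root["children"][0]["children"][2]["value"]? 15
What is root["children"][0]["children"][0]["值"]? 15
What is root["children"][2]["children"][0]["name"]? "node_983"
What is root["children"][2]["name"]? "node_278"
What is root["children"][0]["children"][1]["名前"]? "node_97"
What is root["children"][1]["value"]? 35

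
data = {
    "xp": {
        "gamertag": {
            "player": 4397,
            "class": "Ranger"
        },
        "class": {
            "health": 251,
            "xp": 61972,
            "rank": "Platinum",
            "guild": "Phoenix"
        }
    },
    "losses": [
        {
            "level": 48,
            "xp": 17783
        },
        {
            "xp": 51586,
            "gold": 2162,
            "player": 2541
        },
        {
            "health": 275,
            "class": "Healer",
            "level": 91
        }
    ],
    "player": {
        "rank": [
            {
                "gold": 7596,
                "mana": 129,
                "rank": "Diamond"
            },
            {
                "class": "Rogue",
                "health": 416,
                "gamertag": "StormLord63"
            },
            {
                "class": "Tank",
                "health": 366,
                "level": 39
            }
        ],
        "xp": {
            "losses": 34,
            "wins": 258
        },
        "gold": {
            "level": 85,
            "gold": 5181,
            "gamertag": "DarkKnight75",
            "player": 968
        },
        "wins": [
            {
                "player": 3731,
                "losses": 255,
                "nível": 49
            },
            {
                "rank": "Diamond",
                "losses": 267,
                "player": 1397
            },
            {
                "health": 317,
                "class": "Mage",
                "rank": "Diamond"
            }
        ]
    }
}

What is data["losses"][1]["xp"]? 51586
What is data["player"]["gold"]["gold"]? 5181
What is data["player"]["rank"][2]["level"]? 39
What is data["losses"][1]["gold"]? 2162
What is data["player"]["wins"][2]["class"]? "Mage"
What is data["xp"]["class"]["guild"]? "Phoenix"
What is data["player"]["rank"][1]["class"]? "Rogue"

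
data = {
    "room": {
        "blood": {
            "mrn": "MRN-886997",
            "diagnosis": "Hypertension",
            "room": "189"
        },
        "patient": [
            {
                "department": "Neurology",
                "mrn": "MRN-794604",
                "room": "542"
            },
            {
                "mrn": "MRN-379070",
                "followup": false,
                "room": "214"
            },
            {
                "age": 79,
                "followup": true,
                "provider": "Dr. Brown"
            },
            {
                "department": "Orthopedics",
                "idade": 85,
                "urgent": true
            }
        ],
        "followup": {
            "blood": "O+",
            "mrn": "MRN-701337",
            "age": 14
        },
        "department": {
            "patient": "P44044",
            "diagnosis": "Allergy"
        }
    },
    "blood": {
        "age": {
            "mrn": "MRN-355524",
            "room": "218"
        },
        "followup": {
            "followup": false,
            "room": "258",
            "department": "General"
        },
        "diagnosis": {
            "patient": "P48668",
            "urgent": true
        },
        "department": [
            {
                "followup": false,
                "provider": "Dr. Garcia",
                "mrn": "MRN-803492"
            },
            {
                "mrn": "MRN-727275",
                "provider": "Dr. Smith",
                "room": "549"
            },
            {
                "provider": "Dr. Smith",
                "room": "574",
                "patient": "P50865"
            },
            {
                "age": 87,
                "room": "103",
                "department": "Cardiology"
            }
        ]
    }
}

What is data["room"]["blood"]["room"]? "189"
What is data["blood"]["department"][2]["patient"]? "P50865"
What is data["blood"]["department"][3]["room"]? "103"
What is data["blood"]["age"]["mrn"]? "MRN-355524"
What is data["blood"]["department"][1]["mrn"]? "MRN-727275"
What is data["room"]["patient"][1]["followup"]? False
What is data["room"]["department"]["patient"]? "P44044"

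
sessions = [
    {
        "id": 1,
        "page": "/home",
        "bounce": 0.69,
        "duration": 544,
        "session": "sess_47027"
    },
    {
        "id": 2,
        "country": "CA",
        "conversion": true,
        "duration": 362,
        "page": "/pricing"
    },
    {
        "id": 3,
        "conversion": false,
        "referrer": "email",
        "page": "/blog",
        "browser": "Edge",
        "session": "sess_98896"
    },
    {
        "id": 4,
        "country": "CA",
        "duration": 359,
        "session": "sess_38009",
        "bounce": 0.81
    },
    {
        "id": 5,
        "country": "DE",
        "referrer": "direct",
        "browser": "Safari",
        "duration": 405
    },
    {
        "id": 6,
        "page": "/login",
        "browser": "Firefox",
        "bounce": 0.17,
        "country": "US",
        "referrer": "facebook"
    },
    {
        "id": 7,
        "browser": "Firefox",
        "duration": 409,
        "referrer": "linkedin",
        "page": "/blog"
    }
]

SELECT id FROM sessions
[1, 2, 3, 4, 5, 6, 7]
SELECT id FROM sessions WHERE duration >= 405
[1, 5, 7]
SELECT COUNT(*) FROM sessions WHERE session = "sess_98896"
1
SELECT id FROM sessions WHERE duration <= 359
[4]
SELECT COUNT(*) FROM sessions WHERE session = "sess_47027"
1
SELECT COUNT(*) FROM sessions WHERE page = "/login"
1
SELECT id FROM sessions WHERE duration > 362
[1, 5, 7]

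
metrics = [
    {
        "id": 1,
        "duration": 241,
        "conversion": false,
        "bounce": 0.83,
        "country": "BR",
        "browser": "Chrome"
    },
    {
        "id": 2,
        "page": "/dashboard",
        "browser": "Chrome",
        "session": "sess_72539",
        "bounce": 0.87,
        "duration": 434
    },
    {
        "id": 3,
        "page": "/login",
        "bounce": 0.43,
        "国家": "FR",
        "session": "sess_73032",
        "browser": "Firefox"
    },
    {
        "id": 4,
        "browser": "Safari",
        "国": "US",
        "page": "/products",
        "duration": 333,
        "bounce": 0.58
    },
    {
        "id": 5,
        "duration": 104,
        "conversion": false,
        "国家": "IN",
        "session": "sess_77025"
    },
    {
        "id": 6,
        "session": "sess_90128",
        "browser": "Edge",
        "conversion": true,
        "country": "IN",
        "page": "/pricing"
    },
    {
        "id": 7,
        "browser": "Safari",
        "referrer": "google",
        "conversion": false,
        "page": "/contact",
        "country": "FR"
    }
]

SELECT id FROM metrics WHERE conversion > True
[]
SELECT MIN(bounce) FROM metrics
0.43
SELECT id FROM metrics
[1, 2, 3, 4, 5, 6, 7]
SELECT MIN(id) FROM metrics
1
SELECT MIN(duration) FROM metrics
104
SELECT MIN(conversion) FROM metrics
False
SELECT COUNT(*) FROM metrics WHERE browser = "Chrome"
2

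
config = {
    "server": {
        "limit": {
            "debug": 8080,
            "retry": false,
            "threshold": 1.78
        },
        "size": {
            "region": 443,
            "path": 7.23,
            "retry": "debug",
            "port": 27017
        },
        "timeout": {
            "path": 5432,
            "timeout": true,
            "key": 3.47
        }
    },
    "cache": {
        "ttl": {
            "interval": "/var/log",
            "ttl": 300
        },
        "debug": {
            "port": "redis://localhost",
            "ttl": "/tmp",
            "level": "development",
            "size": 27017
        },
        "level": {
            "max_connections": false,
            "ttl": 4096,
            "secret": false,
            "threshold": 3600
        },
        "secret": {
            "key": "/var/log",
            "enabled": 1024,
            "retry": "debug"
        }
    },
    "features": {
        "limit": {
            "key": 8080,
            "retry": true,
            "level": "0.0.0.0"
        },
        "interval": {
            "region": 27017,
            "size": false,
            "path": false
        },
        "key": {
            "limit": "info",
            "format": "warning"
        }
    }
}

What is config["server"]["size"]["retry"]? "debug"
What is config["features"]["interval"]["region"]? 27017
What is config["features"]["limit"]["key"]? 8080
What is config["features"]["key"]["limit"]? "info"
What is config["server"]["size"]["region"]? 443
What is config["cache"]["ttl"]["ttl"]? 300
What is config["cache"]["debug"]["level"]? "development"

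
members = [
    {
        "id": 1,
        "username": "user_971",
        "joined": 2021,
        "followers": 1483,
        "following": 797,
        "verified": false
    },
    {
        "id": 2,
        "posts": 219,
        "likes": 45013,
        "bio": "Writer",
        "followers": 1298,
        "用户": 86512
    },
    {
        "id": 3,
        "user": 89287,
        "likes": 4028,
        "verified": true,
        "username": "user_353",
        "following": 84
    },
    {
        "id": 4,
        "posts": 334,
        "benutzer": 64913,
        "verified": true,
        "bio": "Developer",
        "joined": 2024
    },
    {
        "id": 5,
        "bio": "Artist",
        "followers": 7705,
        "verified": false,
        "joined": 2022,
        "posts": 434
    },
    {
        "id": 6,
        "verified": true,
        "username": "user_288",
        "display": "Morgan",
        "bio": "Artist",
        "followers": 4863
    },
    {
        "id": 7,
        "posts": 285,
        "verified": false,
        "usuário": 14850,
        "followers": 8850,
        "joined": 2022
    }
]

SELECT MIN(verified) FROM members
False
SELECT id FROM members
[1, 2, 3, 4, 5, 6, 7]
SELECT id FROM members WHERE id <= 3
[1, 2, 3]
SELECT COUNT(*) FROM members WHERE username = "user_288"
1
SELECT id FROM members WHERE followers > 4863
[5, 7]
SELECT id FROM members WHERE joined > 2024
[]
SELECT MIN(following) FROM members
84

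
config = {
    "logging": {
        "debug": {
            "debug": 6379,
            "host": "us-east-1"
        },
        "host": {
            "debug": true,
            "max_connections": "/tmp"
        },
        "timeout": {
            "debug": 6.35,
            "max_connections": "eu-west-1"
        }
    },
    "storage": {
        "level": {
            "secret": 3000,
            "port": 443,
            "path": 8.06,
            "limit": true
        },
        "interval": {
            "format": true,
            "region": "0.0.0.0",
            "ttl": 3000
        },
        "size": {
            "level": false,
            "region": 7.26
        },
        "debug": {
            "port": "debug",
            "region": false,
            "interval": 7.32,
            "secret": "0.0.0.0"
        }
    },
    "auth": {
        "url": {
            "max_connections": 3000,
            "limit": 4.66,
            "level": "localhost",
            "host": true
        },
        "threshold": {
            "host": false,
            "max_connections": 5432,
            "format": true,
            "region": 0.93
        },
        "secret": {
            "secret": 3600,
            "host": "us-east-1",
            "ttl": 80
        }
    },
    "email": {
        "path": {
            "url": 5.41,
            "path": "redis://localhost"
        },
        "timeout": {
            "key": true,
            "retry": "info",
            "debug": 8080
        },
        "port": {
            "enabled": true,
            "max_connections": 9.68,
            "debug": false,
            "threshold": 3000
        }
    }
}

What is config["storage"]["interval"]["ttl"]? 3000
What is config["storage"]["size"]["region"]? 7.26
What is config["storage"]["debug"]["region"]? False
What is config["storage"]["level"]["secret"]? 3000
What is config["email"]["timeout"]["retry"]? "info"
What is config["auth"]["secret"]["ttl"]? 80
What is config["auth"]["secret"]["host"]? "us-east-1"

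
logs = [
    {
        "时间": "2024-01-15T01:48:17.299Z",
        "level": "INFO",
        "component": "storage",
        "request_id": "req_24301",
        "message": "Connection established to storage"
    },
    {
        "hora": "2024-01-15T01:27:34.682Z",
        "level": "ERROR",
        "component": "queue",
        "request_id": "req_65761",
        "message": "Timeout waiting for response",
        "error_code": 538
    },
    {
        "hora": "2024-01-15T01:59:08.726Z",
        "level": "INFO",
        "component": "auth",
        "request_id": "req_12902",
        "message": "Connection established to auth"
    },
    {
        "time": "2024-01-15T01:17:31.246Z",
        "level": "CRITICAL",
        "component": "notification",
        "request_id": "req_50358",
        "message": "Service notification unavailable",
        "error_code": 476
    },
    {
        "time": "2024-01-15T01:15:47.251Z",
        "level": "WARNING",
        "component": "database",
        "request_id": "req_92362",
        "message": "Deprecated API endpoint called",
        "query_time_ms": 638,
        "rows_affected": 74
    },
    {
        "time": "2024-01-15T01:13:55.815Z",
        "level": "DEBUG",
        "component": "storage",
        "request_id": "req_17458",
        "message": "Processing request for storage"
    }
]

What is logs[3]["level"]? "CRITICAL"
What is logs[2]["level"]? "INFO"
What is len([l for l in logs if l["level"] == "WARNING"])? 1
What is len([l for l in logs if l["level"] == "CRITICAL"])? 1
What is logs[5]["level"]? "DEBUG"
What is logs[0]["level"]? "INFO"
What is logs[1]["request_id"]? "req_65761"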